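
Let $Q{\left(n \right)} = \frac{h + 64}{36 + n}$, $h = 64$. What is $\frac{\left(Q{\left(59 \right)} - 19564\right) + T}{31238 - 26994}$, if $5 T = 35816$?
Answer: $- \frac{294487}{100795} \approx -2.9216$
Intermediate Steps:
$Q{\left(n \right)} = \frac{128}{36 + n}$ ($Q{\left(n \right)} = \frac{64 + 64}{36 + n} = \frac{128}{36 + n}$)
$T = \frac{35816}{5}$ ($T = \frac{1}{5} \cdot 35816 = \frac{35816}{5} \approx 7163.2$)
$\frac{\left(Q{\left(59 \right)} - 19564\right) + T}{31238 - 26994} = \frac{\left(\frac{128}{36 + 59} - 19564\right) + \frac{35816}{5}}{31238 - 26994} = \frac{\left(\frac{128}{95} - 19564\right) + \frac{35816}{5}}{4244} = \left(\left(128 \cdot \frac{1}{95} - 19564\right) + \frac{35816}{5}\right) \frac{1}{4244} = \left(\left(\frac{128}{95} - 19564\right) + \frac{35816}{5}\right) \frac{1}{4244} = \left(- \frac{1858452}{95} + \frac{35816}{5}\right) \frac{1}{4244} = \left(- \frac{1177948}{95}\right) \frac{1}{4244} = - \frac{294487}{100795}$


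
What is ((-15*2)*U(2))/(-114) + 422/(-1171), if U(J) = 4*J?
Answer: 38822/22249 ≈ 1.7449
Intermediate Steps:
((-15*2)*U(2))/(-114) + 422/(-1171) = ((-15*2)*(4*2))/(-114) + 422/(-1171) = -30*8*(-1/114) + 422*(-1/1171) = -240*(-1/114) - 422/1171 = 40/19 - 422/1171 = 38822/22249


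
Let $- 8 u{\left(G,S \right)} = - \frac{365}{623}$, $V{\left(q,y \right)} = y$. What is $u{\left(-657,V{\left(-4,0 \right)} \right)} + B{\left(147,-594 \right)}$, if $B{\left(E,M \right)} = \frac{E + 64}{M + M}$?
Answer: $- \frac{154501}{1480248} \approx -0.10438$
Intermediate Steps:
$B{\left(E,M \right)} = \frac{64 + E}{2 M}$
$u{\left(G,S \right)} = \frac{365}{4984}$ ($u{\left(G,S \right)} = - \frac{\left(-365\right) \frac{1}{623}}{8} = \left(- \frac{1}{8}\right) \left(- \frac{365}{623}\right) = \frac{365}{4984}$)
$u{\left(-657,V{\left(-4,0 \right)} \right)} + B{\left(147,-594 \right)} = \frac{365}{4984} + \frac{64 + 147}{2 \left(-594\right)} = \frac{365}{4984} + \frac{1}{2} \left(- \frac{1}{594}\right) 211 = \frac{365}{4984} - \frac{211}{1188} = - \frac{154501}{1480248}$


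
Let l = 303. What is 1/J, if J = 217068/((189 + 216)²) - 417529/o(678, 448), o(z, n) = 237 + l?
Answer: -218700/168809821 ≈ -0.0012955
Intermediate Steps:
o(z, n) = 540 (o(z, n) = 237 + 303 = 540)
J = -168809821/218700 (J = 217068/((189 + 216)²) - 417529/540 = 217068/(405²) - 417529*1/540 = 217068/164025 - 417529/540 = 217068*(1/164025) - 417529/540 = 72356/54675 - 417529/540 = -168809821/218700 ≈ -771.88)
1/J = 1/(-168809821/218700) = -218700/168809821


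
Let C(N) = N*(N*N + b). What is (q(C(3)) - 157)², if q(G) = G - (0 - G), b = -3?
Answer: 14641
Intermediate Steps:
C(N) = N*(-3 + N²) (C(N) = N*(N*N - 3) = N*(N² - 3) = N*(-3 + N²))
q(G) = 2*G (q(G) = G - (-1)*G = G + G = 2*G)
(q(C(3)) - 157)² = (2*(3*(-3 + 3²)) - 157)² = (2*(3*(-3 + 9)) - 157)² = (2*(3*6) - 157)² = (2*18 - 157)² = (36 - 157)² = (-121)² = 14641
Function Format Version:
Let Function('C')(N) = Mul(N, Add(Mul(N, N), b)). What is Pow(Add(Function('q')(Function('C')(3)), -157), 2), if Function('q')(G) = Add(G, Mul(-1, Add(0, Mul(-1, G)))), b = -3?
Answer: 14641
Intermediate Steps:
Function('C')(N) = Mul(N, Add(-3, Pow(N, 2))) (Function('C')(N) = Mul(N, Add(Mul(N, N), -3)) = Mul(N, Add(Pow(N, 2), -3)) = Mul(N, Add(-3, Pow(N, 2))))
Function('q')(G) = Mul(2, G) (Function('q')(G) = Add(G, Mul(-1, Mul(-1, G))) = Add(G, G) = Mul(2, G))
Pow(Add(Function('q')(Function('C')(3)), -157), 2) = Pow(Add(Mul(2, Mul(3, Add(-3, Pow(3, 2)))), -157), 2) = Pow(Add(Mul(2, Mul(3, Add(-3, 9))), -157), 2) = Pow(Add(Mul(2, Mul(3, 6)), -157), 2) = Pow(Add(Mul(2, 18), -157), 2) = Pow(Add(36, -157), 2) = Pow(-121, 2) = 14641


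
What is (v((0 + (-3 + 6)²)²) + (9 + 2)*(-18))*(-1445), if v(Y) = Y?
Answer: 169065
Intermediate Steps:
(v((0 + (-3 + 6)²)²) + (9 + 2)*(-18))*(-1445) = ((0 + (-3 + 6)²)² + (9 + 2)*(-18))*(-1445) = ((0 + 3²)² + 11*(-18))*(-1445) = ((0 + 9)² - 198)*(-1445) = (9² - 198)*(-1445) = (81 - 198)*(-1445) = -117*(-1445) = 169065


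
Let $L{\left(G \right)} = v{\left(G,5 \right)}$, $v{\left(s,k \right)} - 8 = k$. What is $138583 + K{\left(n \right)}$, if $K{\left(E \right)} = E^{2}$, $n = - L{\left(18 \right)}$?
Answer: $138752$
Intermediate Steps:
$v{\left(s,k \right)} = 8 + k$
$L{\left(G \right)} = 13$ ($L{\left(G \right)} = 8 + 5 = 13$)
$n = -13$ ($n = \left(-1\right) 13 = -13$)
$138583 + K{\left(n \right)} = 138583 + \left(-13\right)^{2} = 138583 + 169 = 138752$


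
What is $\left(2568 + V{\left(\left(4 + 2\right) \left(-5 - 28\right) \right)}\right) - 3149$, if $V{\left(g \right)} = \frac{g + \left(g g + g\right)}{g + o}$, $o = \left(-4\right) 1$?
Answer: $- \frac{78085}{101} \approx -773.12$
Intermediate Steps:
$o = -4$
$V{\left(g \right)} = \frac{g^{2} + 2 g}{-4 + g}$ ($V{\left(g \right)} = \frac{g + \left(g g + g\right)}{g - 4} = \frac{g + \left(g^{2} + g\right)}{-4 + g} = \frac{g + \left(g + g^{2}\right)}{-4 + g} = \frac{g^{2} + 2 g}{-4 + g}$)
$\left(2568 + V{\left(\left(4 + 2\right) \left(-5 - 28\right) \right)}\right) - 3149 = \left(2568 + \frac{\left(4 + 2\right) \left(-5 - 28\right) \left(2 + \left(4 + 2\right) \left(-5 - 28\right)\right)}{-4 + \left(4 + 2\right) \left(-5 - 28\right)}\right) - 3149 = \left(2568 + \frac{6 \left(-33\right) \left(2 + 6 \left(-33\right)\right)}{-4 + 6 \left(-33\right)}\right) - 3149 = \left(2568 - \frac{198 \left(2 - 198\right)}{-4 - 198}\right) - 3149 = \left(2568 - 198 \frac{1}{-202} \left(-196\right)\right) - 3149 = \left(2568 - \left(- \frac{99}{101}\right) \left(-196\right)\right) - 3149 = \left(2568 - \frac{19404}{101}\right) - 3149 = \frac{239964}{101} - 3149 = - \frac{78085}{101}$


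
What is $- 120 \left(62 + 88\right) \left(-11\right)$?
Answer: $198000$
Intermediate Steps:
$- 120 \left(62 + 88\right) \left(-11\right) = \left(-120\right) 150 \left(-11\right) = \left(-18000\right) \left(-11\right) = 198000$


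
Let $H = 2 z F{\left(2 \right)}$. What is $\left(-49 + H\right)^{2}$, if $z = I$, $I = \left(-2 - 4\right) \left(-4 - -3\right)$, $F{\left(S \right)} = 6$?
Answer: $529$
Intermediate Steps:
$I = 6$ ($I = - 6 \left(-4 + 3\right) = \left(-6\right) \left(-1\right) = 6$)
$z = 6$
$H = 72$ ($H = 2 \cdot 6 \cdot 6 = 12 \cdot 6 = 72$)
$\left(-49 + H\right)^{2} = \left(-49 + 72\right)^{2} = 23^{2} = 529$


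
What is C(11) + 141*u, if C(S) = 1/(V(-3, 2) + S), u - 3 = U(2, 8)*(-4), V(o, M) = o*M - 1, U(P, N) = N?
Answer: -16355/4 ≈ -4088.8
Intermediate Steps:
V(o, M) = -1 + M*o (V(o, M) = M*o - 1 = -1 + M*o)
u = -29 (u = 3 + 8*(-4) = 3 - 32 = -29)
C(S) = 1/(-7 + S) (C(S) = 1/((-1 + 2*(-3)) + S) = 1/((-1 - 6) + S) = 1/(-7 + S))
C(11) + 141*u = 1/(-7 + 11) + 141*(-29) = 1/4 - 4089 = ¼ - 4089 = -16355/4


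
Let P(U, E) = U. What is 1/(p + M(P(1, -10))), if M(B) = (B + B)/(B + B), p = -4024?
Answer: -1/4023 ≈ -0.00024857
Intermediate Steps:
M(B) = 1 (M(B) = (2*B)/((2*B)) = (2*B)*(1/(2*B)) = 1)
1/(p + M(P(1, -10))) = 1/(-4024 + 1) = 1/(-4023) = -1/4023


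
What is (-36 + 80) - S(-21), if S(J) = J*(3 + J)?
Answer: -334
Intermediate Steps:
(-36 + 80) - S(-21) = (-36 + 80) - (-21)*(3 - 21) = 44 - (-21)*(-18) = 44 - 1*378 = 44 - 378 = -334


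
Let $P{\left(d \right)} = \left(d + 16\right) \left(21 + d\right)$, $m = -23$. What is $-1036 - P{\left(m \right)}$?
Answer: $-1050$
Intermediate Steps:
$P{\left(d \right)} = \left(16 + d\right) \left(21 + d\right)$
$-1036 - P{\left(m \right)} = -1036 - \left(336 + \left(-23\right)^{2} + 37 \left(-23\right)\right) = -1036 - \left(336 + 529 - 851\right) = -1036 - 14 = -1050$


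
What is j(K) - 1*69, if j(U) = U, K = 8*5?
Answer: -29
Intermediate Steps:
K = 40
j(K) - 1*69 = 40 - 1*69 = 40 - 69 = -29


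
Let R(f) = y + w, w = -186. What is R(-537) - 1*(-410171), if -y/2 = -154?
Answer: 410293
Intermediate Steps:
y = 308 (y = -2*(-154) = 308)
R(f) = 122 (R(f) = 308 - 186 = 122)
R(-537) - 1*(-410171) = 122 - 1*(-410171) = 122 + 410171 = 410293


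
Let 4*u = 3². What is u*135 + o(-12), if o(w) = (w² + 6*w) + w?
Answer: 1455/4 ≈ 363.75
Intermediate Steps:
u = 9/4 (u = (¼)*3² = (¼)*9 = 9/4 ≈ 2.2500)
o(w) = w² + 7*w
u*135 + o(-12) = (9/4)*135 - 12*(7 - 12) = 1215/4 - 12*(-5) = 1215/4 + 60 = 1455/4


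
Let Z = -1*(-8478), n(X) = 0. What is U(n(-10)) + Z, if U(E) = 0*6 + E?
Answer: 8478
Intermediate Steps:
U(E) = E (U(E) = 0 + E = E)
Z = 8478
U(n(-10)) + Z = 0 + 8478 = 8478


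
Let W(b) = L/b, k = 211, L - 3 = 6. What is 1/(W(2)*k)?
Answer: 2/1899 ≈ 0.0010532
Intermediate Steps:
L = 9 (L = 3 + 6 = 9)
W(b) = 9/b
1/(W(2)*k) = 1/((9/2)*211) = 1/(1899/2) = 2/1899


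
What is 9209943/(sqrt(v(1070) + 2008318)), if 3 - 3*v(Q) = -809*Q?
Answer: 9209943*sqrt(170841)/626417 ≈ 6077.0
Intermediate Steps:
v(Q) = 1 + 809*Q/3 (v(Q) = 1 - (-809)*Q/3 = 1 + 809*Q/3)
9209943/(sqrt(v(1070) + 2008318)) = 9209943/(sqrt((1 + (809/3)*1070) + 2008318)) = 9209943/(sqrt((1 + 865630/3) + 2008318)) = 9209943/(sqrt(865633/3 + 2008318)) = 9209943/(sqrt(6890587/3)) = 9209943/((11*sqrt(170841)/3)) = 9209943*(sqrt(170841)/626417) = 9209943*sqrt(170841)/626417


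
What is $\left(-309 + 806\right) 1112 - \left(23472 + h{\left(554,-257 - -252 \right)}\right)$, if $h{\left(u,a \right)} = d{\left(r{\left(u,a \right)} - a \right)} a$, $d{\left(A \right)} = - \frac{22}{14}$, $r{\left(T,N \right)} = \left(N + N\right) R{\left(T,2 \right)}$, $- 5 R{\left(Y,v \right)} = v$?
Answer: $\frac{3704289}{7} \approx 5.2918 \cdot 10^{5}$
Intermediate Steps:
$R{\left(Y,v \right)} = - \frac{v}{5}$
$r{\left(T,N \right)} = - \frac{4 N}{5}$ ($r{\left(T,N \right)} = \left(N + N\right) \left(\left(- \frac{1}{5}\right) 2\right) = 2 N \left(- \frac{2}{5}\right) = - \frac{4 N}{5}$)
$d{\left(A \right)} = - \frac{11}{7}$ ($d{\left(A \right)} = \left(-22\right) \frac{1}{14} = - \frac{11}{7}$)
$h{\left(u,a \right)} = - \frac{11 a}{7}$
$\left(-309 + 806\right) 1112 - \left(23472 + h{\left(554,-257 - -252 \right)}\right) = \left(-309 + 806\right) 1112 - \left(23472 - \frac{11 \left(-257 - -252\right)}{7}\right) = 497 \cdot 1112 - \left(23472 - \frac{11 \left(-257 + 252\right)}{7}\right) = 552664 - \left(23472 - - \frac{55}{7}\right) = 552664 - \left(23472 + \frac{55}{7}\right) = 552664 - \frac{164359}{7} = \frac{3704289}{7}$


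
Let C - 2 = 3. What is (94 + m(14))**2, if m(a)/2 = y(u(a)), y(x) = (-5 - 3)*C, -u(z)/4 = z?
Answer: 196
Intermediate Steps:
C = 5 (C = 2 + 3 = 5)
u(z) = -4*z
y(x) = -40 (y(x) = (-5 - 3)*5 = -8*5 = -40)
m(a) = -80 (m(a) = 2*(-40) = -80)
(94 + m(14))**2 = (94 - 80)**2 = 14**2 = 196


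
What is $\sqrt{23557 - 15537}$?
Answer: $2 \sqrt{2005} \approx 89.554$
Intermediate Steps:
$\sqrt{23557 - 15537} = \sqrt{8020} = 2 \sqrt{2005}$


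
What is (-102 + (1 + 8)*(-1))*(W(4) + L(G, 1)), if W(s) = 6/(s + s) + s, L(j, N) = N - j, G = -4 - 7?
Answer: -7437/4 ≈ -1859.3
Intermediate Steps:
G = -11
W(s) = s + 3/s (W(s) = 6/((2*s)) + s = 6*(1/(2*s)) + s = 3/s + s = s + 3/s)
(-102 + (1 + 8)*(-1))*(W(4) + L(G, 1)) = (-102 + (1 + 8)*(-1))*((4 + 3/4) + (1 - 1*(-11))) = (-102 + 9*(-1))*((4 + 3*(¼)) + (1 + 11)) = (-102 - 9)*((4 + ¾) + 12) = -111*(19/4 + 12) = -111*67/4 = -7437/4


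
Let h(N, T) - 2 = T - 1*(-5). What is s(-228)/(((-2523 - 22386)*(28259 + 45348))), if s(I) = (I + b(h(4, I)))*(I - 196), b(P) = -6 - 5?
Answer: -101336/1833476763 ≈ -5.5270e-5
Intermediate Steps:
h(N, T) = 7 + T (h(N, T) = 2 + (T - 1*(-5)) = 2 + (T + 5) = 2 + (5 + T) = 7 + T)
b(P) = -11
s(I) = (-196 + I)*(-11 + I) (s(I) = (I - 11)*(I - 196) = (-11 + I)*(-196 + I) = (-196 + I)*(-11 + I))
s(-228)/(((-2523 - 22386)*(28259 + 45348))) = (2156 + (-228)² - 207*(-228))/(((-2523 - 22386)*(28259 + 45348))) = (2156 + 51984 + 47196)/((-24909*73607)) = 101336/(-1833476763) = 101336*(-1/1833476763) = -101336/1833476763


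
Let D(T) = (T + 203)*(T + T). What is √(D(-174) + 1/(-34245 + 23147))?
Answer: I*√1242987286666/11098 ≈ 100.46*I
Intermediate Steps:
D(T) = 2*T*(203 + T) (D(T) = (203 + T)*(2*T) = 2*T*(203 + T))
√(D(-174) + 1/(-34245 + 23147)) = √(2*(-174)*(203 - 174) + 1/(-34245 + 23147)) = √(2*(-174)*29 + 1/(-11098)) = √(-10092 - 1/11098) = √(-112001017/11098) = I*√1242987286666/11098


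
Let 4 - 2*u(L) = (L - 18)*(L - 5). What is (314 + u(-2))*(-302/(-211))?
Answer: 74292/211 ≈ 352.09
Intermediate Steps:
u(L) = 2 - (-18 + L)*(-5 + L)/2 (u(L) = 2 - (L - 18)*(L - 5)/2 = 2 - (-18 + L)*(-5 + L)/2)
(314 + u(-2))*(-302/(-211)) = (314 + (-43 - ½*(-2)² + (23/2)*(-2)))*(-302/(-211)) = (314 + (-43 - ½*4 - 23))*(-302*(-1/211)) = (314 + (-43 - 2 - 23))*(302/211) = (314 - 68)*(302/211) = 246*(302/211) = 74292/211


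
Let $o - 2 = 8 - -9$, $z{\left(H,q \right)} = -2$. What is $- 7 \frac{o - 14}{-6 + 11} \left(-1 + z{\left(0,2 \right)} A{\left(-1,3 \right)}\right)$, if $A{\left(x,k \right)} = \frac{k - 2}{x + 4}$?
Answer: $\frac{35}{3} \approx 11.667$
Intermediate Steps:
$o = 19$ ($o = 2 + \left(8 - -9\right) = 2 + \left(8 + 9\right) = 2 + 17 = 19$)
$A{\left(x,k \right)} = \frac{-2 + k}{4 + x}$
$- 7 \frac{o - 14}{-6 + 11} \left(-1 + z{\left(0,2 \right)} A{\left(-1,3 \right)}\right) = - 7 \frac{19 - 14}{-6 + 11} \left(-1 - 2 \frac{-2 + 3}{4 - 1}\right) = - 7 \cdot \frac{5}{5} \left(-1 - 2 \cdot \frac{1}{3} \cdot 1\right) = - 7 \cdot 5 \cdot \frac{1}{5} \left(-1 - 2 \cdot \frac{1}{3} \cdot 1\right) = \left(-7\right) 1 \left(-1 - \frac{2}{3}\right) = - 7 \left(-1 - \frac{2}{3}\right) = \left(-7\right) \left(- \frac{5}{3}\right) = \frac{35}{3}$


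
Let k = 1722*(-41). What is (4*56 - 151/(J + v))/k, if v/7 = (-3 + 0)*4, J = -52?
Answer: -10205/3200624 ≈ -0.0031884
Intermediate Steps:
k = -70602
v = -84 (v = 7*((-3 + 0)*4) = 7*(-3*4) = 7*(-12) = -84)
(4*56 - 151/(J + v))/k = (4*56 - 151/(-52 - 84))/(-70602) = (224 - 151/(-136))*(-1/70602) = (224 - 151*(-1/136))*(-1/70602) = (224 + 151/136)*(-1/70602) = (30615/136)*(-1/70602) = -10205/3200624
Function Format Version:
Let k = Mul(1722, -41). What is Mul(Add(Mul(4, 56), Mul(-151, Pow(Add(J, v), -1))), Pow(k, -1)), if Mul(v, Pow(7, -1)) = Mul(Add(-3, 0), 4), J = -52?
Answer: Rational(-10205, 3200624) ≈ -0.0031884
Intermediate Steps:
k = -70602
v = -84 (v = Mul(7, Mul(Add(-3, 0), 4)) = Mul(7, Mul(-3, 4)) = Mul(7, -12) = -84)
Mul(Add(Mul(4, 56), Mul(-151, Pow(Add(J, v), -1))), Pow(k, -1)) = Mul(Add(Mul(4, 56), Mul(-151, Pow(Add(-52, -84), -1))), Pow(-70602, -1)) = Mul(Add(224, Mul(-151, Pow(-136, -1))), Rational(-1, 70602)) = Mul(Add(224, Mul(-151, Rational(-1, 136))), Rational(-1, 70602)) = Mul(Add(224, Rational(151, 136)), Rational(-1, 70602)) = Mul(Rational(30615, 136), Rational(-1, 70602)) = Rational(-10205, 3200624)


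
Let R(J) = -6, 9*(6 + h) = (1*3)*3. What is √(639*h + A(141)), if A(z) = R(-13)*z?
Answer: 3*I*√449 ≈ 63.569*I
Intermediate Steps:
h = -5 (h = -6 + ((1*3)*3)/9 = -6 + (3*3)/9 = -6 + (⅑)*9 = -6 + 1 = -5)
A(z) = -6*z
√(639*h + A(141)) = √(639*(-5) - 6*141) = √(-3195 - 846) = √(-4041) = 3*I*√449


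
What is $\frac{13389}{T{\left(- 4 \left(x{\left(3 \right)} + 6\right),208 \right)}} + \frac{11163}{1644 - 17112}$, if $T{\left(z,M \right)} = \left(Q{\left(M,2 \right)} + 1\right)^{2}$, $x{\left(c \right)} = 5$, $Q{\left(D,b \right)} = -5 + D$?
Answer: $- \frac{7151621}{17881008} \approx -0.39996$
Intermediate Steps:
$T{\left(z,M \right)} = \left(-4 + M\right)^{2}$ ($T{\left(z,M \right)} = \left(\left(-5 + M\right) + 1\right)^{2} = \left(-4 + M\right)^{2}$)
$\frac{13389}{T{\left(- 4 \left(x{\left(3 \right)} + 6\right),208 \right)}} + \frac{11163}{1644 - 17112} = \frac{13389}{\left(-4 + 208\right)^{2}} + \frac{11163}{1644 - 17112} = \frac{13389}{204^{2}} + \frac{11163}{1644 - 17112} = \frac{13389}{41616} + \frac{11163}{-15468} = 13389 \cdot \frac{1}{41616} + 11163 \left(- \frac{1}{15468}\right) = \frac{4463}{13872} - \frac{3721}{5156} = - \frac{7151621}{17881008}$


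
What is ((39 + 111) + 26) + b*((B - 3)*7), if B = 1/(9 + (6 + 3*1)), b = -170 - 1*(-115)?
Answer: 23573/18 ≈ 1309.6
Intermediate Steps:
b = -55 (b = -170 + 115 = -55)
B = 1/18 (B = 1/(9 + (6 + 3)) = 1/(9 + 9) = 1/18 ≈ 0.055556)
((39 + 111) + 26) + b*((B - 3)*7) = ((39 + 111) + 26) - 55*(1/18 - 3)*7 = (150 + 26) - (-2915)*7/18 = 176 - 55*(-371/18) = 176 + 20405/18 = 23573/18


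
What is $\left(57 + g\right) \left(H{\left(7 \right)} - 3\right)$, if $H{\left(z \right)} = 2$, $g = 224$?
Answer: $-281$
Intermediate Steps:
$\left(57 + g\right) \left(H{\left(7 \right)} - 3\right) = \left(57 + 224\right) \left(2 - 3\right) = 281 \left(2 - 3\right) = 281 \left(-1\right) = -281$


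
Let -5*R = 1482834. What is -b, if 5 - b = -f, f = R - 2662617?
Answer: 14795894/5 ≈ 2.9592e+6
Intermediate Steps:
R = -1482834/5 (R = -⅕*1482834 = -1482834/5 ≈ -2.9657e+5)
f = -14795919/5 (f = -1482834/5 - 2662617 = -14795919/5 ≈ -2.9592e+6)
b = -14795894/5 (b = 5 - (-1)*(-14795919)/5 = 5 - 1*14795919/5 = 5 - 14795919/5 = -14795894/5 ≈ -2.9592e+6)
-b = -1*(-14795894/5) = 14795894/5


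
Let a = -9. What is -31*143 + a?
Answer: -4442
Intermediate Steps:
-31*143 + a = -31*143 - 9 = -4433 - 9 = -4442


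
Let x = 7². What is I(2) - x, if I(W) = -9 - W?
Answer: -60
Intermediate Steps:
x = 49
I(2) - x = (-9 - 1*2) - 1*49 = (-9 - 2) - 49 = -11 - 49 = -60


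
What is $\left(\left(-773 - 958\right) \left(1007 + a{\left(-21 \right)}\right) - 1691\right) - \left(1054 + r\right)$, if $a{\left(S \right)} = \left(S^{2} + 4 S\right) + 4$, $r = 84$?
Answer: $-2370837$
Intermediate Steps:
$a{\left(S \right)} = 4 + S^{2} + 4 S$
$\left(\left(-773 - 958\right) \left(1007 + a{\left(-21 \right)}\right) - 1691\right) - \left(1054 + r\right) = \left(\left(-773 - 958\right) \left(1007 + \left(4 + \left(-21\right)^{2} + 4 \left(-21\right)\right)\right) - 1691\right) - 1138 = \left(- 1731 \left(1007 + \left(4 + 441 - 84\right)\right) - 1691\right) - 1138 = \left(- 1731 \left(1007 + 361\right) - 1691\right) - 1138 = \left(\left(-1731\right) 1368 - 1691\right) - 1138 = \left(-2368008 - 1691\right) - 1138 = -2369699 - 1138 = -2370837$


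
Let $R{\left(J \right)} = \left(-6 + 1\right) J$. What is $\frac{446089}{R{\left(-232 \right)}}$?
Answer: $\frac{446089}{1160} \approx 384.56$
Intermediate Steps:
$R{\left(J \right)} = - 5 J$
$\frac{446089}{R{\left(-232 \right)}} = \frac{446089}{\left(-5\right) \left(-232\right)} = \frac{446089}{1160}$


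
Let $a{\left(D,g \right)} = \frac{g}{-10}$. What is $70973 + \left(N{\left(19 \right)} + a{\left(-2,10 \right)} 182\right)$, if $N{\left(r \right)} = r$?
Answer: $70810$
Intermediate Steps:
$a{\left(D,g \right)} = - \frac{g}{10}$ ($a{\left(D,g \right)} = g \left(- \frac{1}{10}\right) = - \frac{g}{10}$)
$70973 + \left(N{\left(19 \right)} + a{\left(-2,10 \right)} 182\right) = 70973 + \left(19 + \left(- \frac{1}{10}\right) 10 \cdot 182\right) = 70973 + \left(19 - 182\right) = 70973 - 163 = 70810$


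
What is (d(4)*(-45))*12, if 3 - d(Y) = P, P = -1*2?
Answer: -2700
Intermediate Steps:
P = -2
d(Y) = 5 (d(Y) = 3 - 1*(-2) = 3 + 2 = 5)
(d(4)*(-45))*12 = (5*(-45))*12 = -225*12 = -2700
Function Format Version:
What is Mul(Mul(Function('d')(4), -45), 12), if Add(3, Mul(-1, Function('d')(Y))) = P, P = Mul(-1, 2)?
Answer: -2700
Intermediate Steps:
P = -2
Function('d')(Y) = 5 (Function('d')(Y) = Add(3, Mul(-1, -2)) = Add(3, 2) = 5)
Mul(Mul(Function('d')(4), -45), 12) = Mul(Mul(5, -45), 12) = Mul(-225, 12) = -2700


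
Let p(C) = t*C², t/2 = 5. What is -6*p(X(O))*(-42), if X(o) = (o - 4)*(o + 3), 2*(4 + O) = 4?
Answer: 90720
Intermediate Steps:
O = -2 (O = -4 + (½)*4 = -4 + 2 = -2)
t = 10 (t = 2*5 = 10)
X(o) = (-4 + o)*(3 + o)
p(C) = 10*C²
-6*p(X(O))*(-42) = -60*(-12 + (-2)² - 1*(-2))²*(-42) = -60*(-12 + 4 + 2)²*(-42) = -60*(-6)²*(-42) = -60*36*(-42) = -6*360*(-42) = -2160*(-42) = 90720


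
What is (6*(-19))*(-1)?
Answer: 114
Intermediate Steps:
(6*(-19))*(-1) = -114*(-1) = 114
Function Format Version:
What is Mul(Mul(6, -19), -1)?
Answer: 114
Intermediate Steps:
Mul(Mul(6, -19), -1) = Mul(-114, -1) = 114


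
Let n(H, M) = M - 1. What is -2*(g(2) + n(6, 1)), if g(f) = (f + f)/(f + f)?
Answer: -2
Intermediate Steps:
n(H, M) = -1 + M
g(f) = 1 (g(f) = (2*f)/((2*f)) = (2*f)*(1/(2*f)) = 1)
-2*(g(2) + n(6, 1)) = -2*(1 + (-1 + 1)) = -2*(1 + 0) = -2*1 = -2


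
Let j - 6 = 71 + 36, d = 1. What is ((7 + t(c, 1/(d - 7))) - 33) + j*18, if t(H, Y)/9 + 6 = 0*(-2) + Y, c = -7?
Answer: 3905/2 ≈ 1952.5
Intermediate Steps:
j = 113 (j = 6 + (71 + 36) = 6 + 107 = 113)
t(H, Y) = -54 + 9*Y (t(H, Y) = -54 + 9*(0*(-2) + Y) = -54 + 9*(0 + Y) = -54 + 9*Y)
((7 + t(c, 1/(d - 7))) - 33) + j*18 = ((7 + (-54 + 9/(1 - 7))) - 33) + 113*18 = ((7 + (-54 + 9/(-6))) - 33) + 2034 = ((7 + (-54 + 9*(-⅙))) - 33) + 2034 = ((7 + (-54 - 3/2)) - 33) + 2034 = ((7 - 111/2) - 33) + 2034 = (-97/2 - 33) + 2034 = -163/2 + 2034 = 3905/2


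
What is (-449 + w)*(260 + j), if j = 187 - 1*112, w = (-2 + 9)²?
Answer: -134000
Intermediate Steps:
w = 49 (w = 7² = 49)
j = 75 (j = 187 - 112 = 75)
(-449 + w)*(260 + j) = (-449 + 49)*(260 + 75) = -400*335 = -134000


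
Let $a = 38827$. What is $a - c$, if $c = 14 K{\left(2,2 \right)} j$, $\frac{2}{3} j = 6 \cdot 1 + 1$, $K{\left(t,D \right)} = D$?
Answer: $38533$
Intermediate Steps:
$j = \frac{21}{2}$ ($j = \frac{3 \left(6 \cdot 1 + 1\right)}{2} = \frac{3 \left(6 + 1\right)}{2} = \frac{3}{2} \cdot 7 = \frac{21}{2} \approx 10.5$)
$c = 294$ ($c = 14 \cdot 2 \cdot \frac{21}{2} = 28 \cdot \frac{21}{2} = 294$)
$a - c = 38827 - 294 = 38533$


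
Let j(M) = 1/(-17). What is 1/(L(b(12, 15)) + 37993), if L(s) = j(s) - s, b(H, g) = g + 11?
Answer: 17/645438 ≈ 2.6339e-5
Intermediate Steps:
j(M) = -1/17
b(H, g) = 11 + g
L(s) = -1/17 - s
1/(L(b(12, 15)) + 37993) = 1/((-1/17 - (11 + 15)) + 37993) = 1/((-1/17 - 1*26) + 37993) = 1/((-1/17 - 26) + 37993) = 1/(-443/17 + 37993) = 1/(645438/17) = 17/645438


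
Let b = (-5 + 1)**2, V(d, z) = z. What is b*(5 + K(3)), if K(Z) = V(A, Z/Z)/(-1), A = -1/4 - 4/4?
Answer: 64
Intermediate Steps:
A = -5/4 (A = -1*1/4 - 4*1/4 = -1/4 - 1 = -5/4 ≈ -1.2500)
K(Z) = -1 (K(Z) = (Z/Z)/(-1) = 1*(-1) = -1)
b = 16 (b = (-4)**2 = 16)
b*(5 + K(3)) = 16*(5 - 1) = 16*4 = 64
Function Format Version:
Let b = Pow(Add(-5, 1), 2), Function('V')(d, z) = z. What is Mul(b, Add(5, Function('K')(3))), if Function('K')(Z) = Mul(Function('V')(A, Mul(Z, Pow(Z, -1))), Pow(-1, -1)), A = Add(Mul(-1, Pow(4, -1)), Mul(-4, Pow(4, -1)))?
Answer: 64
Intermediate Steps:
A = Rational(-5, 4) (A = Add(Mul(-1, Rational(1, 4)), Mul(-4, Rational(1, 4))) = Add(Rational(-1, 4), -1) = Rational(-5, 4) ≈ -1.2500)
Function('K')(Z) = -1 (Function('K')(Z) = Mul(Mul(Z, Pow(Z, -1)), Pow(-1, -1)) = Mul(1, -1) = -1)
b = 16 (b = Pow(-4, 2) = 16)
Mul(b, Add(5, Function('K')(3))) = Mul(16, Add(5, -1)) = Mul(16, 4) = 64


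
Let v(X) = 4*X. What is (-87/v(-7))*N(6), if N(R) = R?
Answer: 261/14 ≈ 18.643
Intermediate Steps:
(-87/v(-7))*N(6) = -87/(4*(-7))*6 = -87/(-28)*6 = -87*(-1/28)*6 = (87/28)*6 = 261/14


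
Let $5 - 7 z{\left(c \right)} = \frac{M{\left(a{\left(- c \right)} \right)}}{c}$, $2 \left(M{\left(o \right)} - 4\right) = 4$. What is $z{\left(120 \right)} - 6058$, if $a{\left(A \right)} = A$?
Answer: $- \frac{848021}{140} \approx -6057.3$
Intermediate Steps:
$M{\left(o \right)} = 6$ ($M{\left(o \right)} = 4 + \frac{1}{2} \cdot 4 = 4 + 2 = 6$)
$z{\left(c \right)} = \frac{5}{7} - \frac{6}{7 c}$ ($z{\left(c \right)} = \frac{5}{7} - \frac{6 \frac{1}{c}}{7} = \frac{5}{7} - \frac{6}{7 c}$)
$z{\left(120 \right)} - 6058 = \frac{-6 + 5 \cdot 120}{7 \cdot 120} - 6058 = \frac{1}{7} \cdot \frac{1}{120} \left(-6 + 600\right) - 6058 = \frac{1}{7} \cdot \frac{1}{120} \cdot 594 - 6058 = \frac{99}{140} - 6058 = - \frac{848021}{140}$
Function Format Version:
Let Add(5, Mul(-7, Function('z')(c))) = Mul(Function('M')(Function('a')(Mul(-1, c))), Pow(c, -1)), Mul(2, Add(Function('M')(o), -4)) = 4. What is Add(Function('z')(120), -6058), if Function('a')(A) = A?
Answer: Rational(-848021, 140) ≈ -6057.3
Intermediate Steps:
Function('M')(o) = 6 (Function('M')(o) = Add(4, Mul(Rational(1, 2), 4)) = Add(4, 2) = 6)
Function('z')(c) = Add(Rational(5, 7), Mul(Rational(-6, 7), Pow(c, -1))) (Function('z')(c) = Add(Rational(5, 7), Mul(Rational(-1, 7), Mul(6, Pow(c, -1)))) = Add(Rational(5, 7), Mul(Rational(-6, 7), Pow(c, -1))))
Add(Function('z')(120), -6058) = Add(Mul(Rational(1, 7), Pow(120, -1), Add(-6, Mul(5, 120))), -6058) = Add(Mul(Rational(1, 7), Rational(1, 120), Add(-6, 600)), -6058) = Add(Mul(Rational(1, 7), Rational(1, 120), 594), -6058) = Add(Rational(99, 140), -6058) = Rational(-848021, 140)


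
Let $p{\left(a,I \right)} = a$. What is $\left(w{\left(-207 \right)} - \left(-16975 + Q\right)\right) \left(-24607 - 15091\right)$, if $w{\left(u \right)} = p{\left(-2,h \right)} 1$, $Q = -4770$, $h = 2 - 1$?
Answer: $-863153614$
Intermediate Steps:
$h = 1$
$w{\left(u \right)} = -2$ ($w{\left(u \right)} = \left(-2\right) 1 = -2$)
$\left(w{\left(-207 \right)} - \left(-16975 + Q\right)\right) \left(-24607 - 15091\right) = \left(-2 + \left(16975 - -4770\right)\right) \left(-24607 - 15091\right) = \left(-2 + \left(16975 + 4770\right)\right) \left(-39698\right) = \left(-2 + 21745\right) \left(-39698\right) = 21743 \left(-39698\right) = -863153614$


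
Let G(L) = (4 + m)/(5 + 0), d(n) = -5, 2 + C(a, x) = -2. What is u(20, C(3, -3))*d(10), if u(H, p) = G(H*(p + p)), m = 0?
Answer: -4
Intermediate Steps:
C(a, x) = -4 (C(a, x) = -2 - 2 = -4)
G(L) = ⅘ (G(L) = (4 + 0)/(5 + 0) = 4/5 = 4*(⅕) = ⅘)
u(H, p) = ⅘
u(20, C(3, -3))*d(10) = (⅘)*(-5) = -4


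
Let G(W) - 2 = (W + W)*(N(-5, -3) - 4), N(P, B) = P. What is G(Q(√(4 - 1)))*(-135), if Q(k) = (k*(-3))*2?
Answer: -270 - 14580*√3 ≈ -25523.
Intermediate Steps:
Q(k) = -6*k (Q(k) = -3*k*2 = -6*k)
G(W) = 2 - 18*W (G(W) = 2 + (W + W)*(-5 - 4) = 2 + (2*W)*(-9) = 2 - 18*W)
G(Q(√(4 - 1)))*(-135) = (2 - (-108)*√(4 - 1))*(-135) = (2 - (-108)*√3)*(-135) = (2 + 108*√3)*(-135) = -270 - 14580*√3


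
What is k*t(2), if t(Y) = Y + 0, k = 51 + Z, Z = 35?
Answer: 172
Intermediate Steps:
k = 86 (k = 51 + 35 = 86)
t(Y) = Y
k*t(2) = 86*2 = 172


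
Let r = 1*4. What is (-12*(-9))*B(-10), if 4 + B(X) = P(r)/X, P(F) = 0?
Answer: -432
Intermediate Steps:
r = 4
B(X) = -4 (B(X) = -4 + 0/X = -4 + 0 = -4)
(-12*(-9))*B(-10) = -12*(-9)*(-4) = 108*(-4) = -432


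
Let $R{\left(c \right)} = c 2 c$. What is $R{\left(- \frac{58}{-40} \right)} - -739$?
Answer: $\frac{148641}{200} \approx 743.21$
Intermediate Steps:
$R{\left(c \right)} = 2 c^{2}$ ($R{\left(c \right)} = 2 c c = 2 c^{2}$)
$R{\left(- \frac{58}{-40} \right)} - -739 = 2 \left(- \frac{58}{-40}\right)^{2} - -739 = 2 \left(\left(-58\right) \left(- \frac{1}{40}\right)\right)^{2} + 739 = 2 \left(\frac{29}{20}\right)^{2} + 739 = 2 \cdot \frac{841}{400} + 739 = \frac{841}{200} + 739 = \frac{148641}{200}$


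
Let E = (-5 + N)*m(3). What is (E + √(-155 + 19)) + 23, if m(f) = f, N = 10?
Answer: 38 + 2*I*√34 ≈ 38.0 + 11.662*I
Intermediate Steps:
E = 15 (E = (-5 + 10)*3 = 5*3 = 15)
(E + √(-155 + 19)) + 23 = (15 + √(-155 + 19)) + 23 = (15 + √(-136)) + 23 = (15 + 2*I*√34) + 23 = 38 + 2*I*√34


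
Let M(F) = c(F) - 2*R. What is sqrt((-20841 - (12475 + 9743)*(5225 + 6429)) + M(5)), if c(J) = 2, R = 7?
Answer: 5*I*sqrt(10357977) ≈ 16092.0*I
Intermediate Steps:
M(F) = -12 (M(F) = 2 - 2*7 = 2 - 14 = -12)
sqrt((-20841 - (12475 + 9743)*(5225 + 6429)) + M(5)) = sqrt((-20841 - (12475 + 9743)*(5225 + 6429)) - 12) = sqrt((-20841 - 22218*11654) - 12) = sqrt((-20841 - 1*258928572) - 12) = sqrt((-20841 - 258928572) - 12) = sqrt(-258949413 - 12) = sqrt(-258949425) = 5*I*sqrt(10357977)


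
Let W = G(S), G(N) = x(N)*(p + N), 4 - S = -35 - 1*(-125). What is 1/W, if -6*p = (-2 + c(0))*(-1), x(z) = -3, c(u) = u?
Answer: 1/259 ≈ 0.0038610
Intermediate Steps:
p = -1/3 (p = -(-2 + 0)*(-1)/6 = -(-1)*(-1)/3 = -1/6*2 = -1/3 ≈ -0.33333)
S = -86 (S = 4 - (-35 - 1*(-125)) = 4 - (-35 + 125) = 4 - 1*90 = 4 - 90 = -86)
G(N) = 1 - 3*N (G(N) = -3*(-1/3 + N) = 1 - 3*N)
W = 259 (W = 1 - 3*(-86) = 1 + 258 = 259)
1/W = 1/259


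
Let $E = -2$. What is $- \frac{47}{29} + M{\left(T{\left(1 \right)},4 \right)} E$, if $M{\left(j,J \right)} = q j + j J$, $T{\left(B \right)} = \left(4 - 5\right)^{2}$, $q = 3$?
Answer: $- \frac{453}{29} \approx -15.621$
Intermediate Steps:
$T{\left(B \right)} = 1$ ($T{\left(B \right)} = \left(-1\right)^{2} = 1$)
$M{\left(j,J \right)} = 3 j + J j$ ($M{\left(j,J \right)} = 3 j + j J = 3 j + J j$)
$- \frac{47}{29} + M{\left(T{\left(1 \right)},4 \right)} E = - \frac{47}{29} + 1 \left(3 + 4\right) \left(-2\right) = \left(-47\right) \frac{1}{29} + 1 \cdot 7 \left(-2\right) = - \frac{47}{29} + 7 \left(-2\right) = - \frac{47}{29} - 14 = - \frac{453}{29}$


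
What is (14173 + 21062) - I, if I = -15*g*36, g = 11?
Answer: 41175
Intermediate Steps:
I = -5940 (I = -15*11*36 = -165*36 = -5940)
(14173 + 21062) - I = (14173 + 21062) - 1*(-5940) = 35235 + 5940 = 41175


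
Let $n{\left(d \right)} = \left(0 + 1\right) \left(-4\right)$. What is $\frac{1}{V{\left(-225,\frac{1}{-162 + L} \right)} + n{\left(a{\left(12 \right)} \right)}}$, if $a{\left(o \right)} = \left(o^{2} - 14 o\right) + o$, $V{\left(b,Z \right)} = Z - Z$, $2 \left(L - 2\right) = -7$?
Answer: $- \frac{1}{4} \approx -0.25$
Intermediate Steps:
$L = - \frac{3}{2}$ ($L = 2 + \frac{1}{2} \left(-7\right) = 2 - \frac{7}{2} = - \frac{3}{2} \approx -1.5$)
$V{\left(b,Z \right)} = 0$
$a{\left(o \right)} = o^{2} - 13 o$
$n{\left(d \right)} = -4$ ($n{\left(d \right)} = 1 \left(-4\right) = -4$)
$\frac{1}{V{\left(-225,\frac{1}{-162 + L} \right)} + n{\left(a{\left(12 \right)} \right)}} = \frac{1}{0 - 4} = \frac{1}{-4} = - \frac{1}{4}$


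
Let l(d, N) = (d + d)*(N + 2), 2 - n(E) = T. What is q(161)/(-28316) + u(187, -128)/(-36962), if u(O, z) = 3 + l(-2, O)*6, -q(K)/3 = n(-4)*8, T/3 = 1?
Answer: 31867335/261653998 ≈ 0.12179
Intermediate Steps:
T = 3 (T = 3*1 = 3)
n(E) = -1 (n(E) = 2 - 1*3 = 2 - 3 = -1)
l(d, N) = 2*d*(2 + N) (l(d, N) = (2*d)*(2 + N) = 2*d*(2 + N))
q(K) = 24 (q(K) = -(-3)*8 = -3*(-8) = 24)
u(O, z) = -45 - 24*O (u(O, z) = 3 + (2*(-2)*(2 + O))*6 = 3 + (-8 - 4*O)*6 = 3 + (-48 - 24*O) = -45 - 24*O)
q(161)/(-28316) + u(187, -128)/(-36962) = 24/(-28316) + (-45 - 24*187)/(-36962) = 24*(-1/28316) + (-45 - 4488)*(-1/36962) = -6/7079 - 4533*(-1/36962) = -6/7079 + 4533/36962 = 31867335/261653998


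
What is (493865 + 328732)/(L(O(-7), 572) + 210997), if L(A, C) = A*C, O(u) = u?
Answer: 822597/206993 ≈ 3.9740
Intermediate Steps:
(493865 + 328732)/(L(O(-7), 572) + 210997) = (493865 + 328732)/(-7*572 + 210997) = 822597/(-4004 + 210997) = 822597/206993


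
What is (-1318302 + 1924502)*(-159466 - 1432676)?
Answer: -965156480400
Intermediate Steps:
(-1318302 + 1924502)*(-159466 - 1432676) = 606200*(-1592142) = -965156480400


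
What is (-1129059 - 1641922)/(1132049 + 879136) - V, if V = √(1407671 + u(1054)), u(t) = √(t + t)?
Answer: -2770981/2011185 - √(1407671 + 2*√527) ≈ -1187.8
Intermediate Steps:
u(t) = √2*√t (u(t) = √(2*t) = √2*√t)
V = √(1407671 + 2*√527) (V = √(1407671 + √2*√1054) = √(1407671 + 2*√527) ≈ 1186.5)
(-1129059 - 1641922)/(1132049 + 879136) - V = (-1129059 - 1641922)/(1132049 + 879136) - √(1407671 + 2*√527) = -2770981/2011185 - √(1407671 + 2*√527)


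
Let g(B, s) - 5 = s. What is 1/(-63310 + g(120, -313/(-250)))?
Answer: -250/15825937 ≈ -1.5797e-5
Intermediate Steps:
g(B, s) = 5 + s
1/(-63310 + g(120, -313/(-250))) = 1/(-63310 + (5 - 313/(-250))) = 1/(-63310 + (5 - 313*(-1/250))) = 1/(-63310 + (5 + 313/250)) = 1/(-63310 + 1563/250) = 1/(-15825937/250) = -250/15825937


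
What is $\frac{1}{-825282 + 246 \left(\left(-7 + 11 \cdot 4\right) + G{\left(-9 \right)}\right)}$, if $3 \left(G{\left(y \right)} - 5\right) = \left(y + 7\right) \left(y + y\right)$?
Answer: $- \frac{1}{811998} \approx -1.2315 \cdot 10^{-6}$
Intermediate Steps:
$G{\left(y \right)} = 5 + \frac{2 y \left(7 + y\right)}{3}$ ($G{\left(y \right)} = 5 + \frac{\left(y + 7\right) \left(y + y\right)}{3} = 5 + \frac{\left(7 + y\right) 2 y}{3} = 5 + \frac{2 y \left(7 + y\right)}{3}$)
$\frac{1}{-825282 + 246 \left(\left(-7 + 11 \cdot 4\right) + G{\left(-9 \right)}\right)} = \frac{1}{-825282 + 246 \left(\left(-7 + 11 \cdot 4\right) + \left(5 + \frac{2 \left(-9\right)^{2}}{3} + \frac{14}{3} \left(-9\right)\right)\right)} = \frac{1}{-825282 + 246 \left(\left(-7 + 44\right) + \left(5 + \frac{2}{3} \cdot 81 - 42\right)\right)} = \frac{1}{-825282 + 246 \left(37 + \left(5 + 54 - 42\right)\right)} = \frac{1}{-825282 + 246 \left(37 + 17\right)} = \frac{1}{-825282 + 246 \cdot 54} = \frac{1}{-825282 + 13284} = \frac{1}{-811998} = - \frac{1}{811998}$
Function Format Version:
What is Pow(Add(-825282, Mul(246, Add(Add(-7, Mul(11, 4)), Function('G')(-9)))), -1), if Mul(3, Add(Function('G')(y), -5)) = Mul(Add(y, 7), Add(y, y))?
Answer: Rational(-1, 811998) ≈ -1.2315e-6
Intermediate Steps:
Function('G')(y) = Add(5, Mul(Rational(2, 3), y, Add(7, y))) (Function('G')(y) = Add(5, Mul(Rational(1, 3), Mul(Add(y, 7), Add(y, y)))) = Add(5, Mul(Rational(1, 3), Mul(Add(7, y), Mul(2, y)))) = Add(5, Mul(Rational(1, 3), Mul(2, y, Add(7, y)))) = Add(5, Mul(Rational(2, 3), y, Add(7, y))))
Pow(Add(-825282, Mul(246, Add(Add(-7, Mul(11, 4)), Function('G')(-9)))), -1) = Pow(Add(-825282, Mul(246, Add(Add(-7, Mul(11, 4)), Add(5, Mul(Rational(2, 3), Pow(-9, 2)), Mul(Rational(14, 3), -9))))), -1) = Pow(Add(-825282, Mul(246, Add(Add(-7, 44), Add(5, Mul(Rational(2, 3), 81), -42)))), -1) = Pow(Add(-825282, Mul(246, Add(37, Add(5, 54, -42)))), -1) = Pow(Add(-825282, Mul(246, Add(37, 17))), -1) = Pow(Add(-825282, Mul(246, 54)), -1) = Pow(Add(-825282, 13284), -1) = Pow(-811998, -1) = Rational(-1, 811998)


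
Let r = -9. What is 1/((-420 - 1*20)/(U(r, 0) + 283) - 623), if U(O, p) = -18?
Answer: -53/33107 ≈ -0.0016009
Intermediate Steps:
1/((-420 - 1*20)/(U(r, 0) + 283) - 623) = 1/((-420 - 1*20)/(-18 + 283) - 623) = 1/((-420 - 20)/265 - 623) = 1/(-440*1/265 - 623) = 1/(-88/53 - 623) = 1/(-33107/53) = -53/33107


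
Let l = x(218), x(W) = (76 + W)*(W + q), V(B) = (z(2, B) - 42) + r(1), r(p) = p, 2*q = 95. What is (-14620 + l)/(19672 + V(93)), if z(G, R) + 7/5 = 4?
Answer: 317185/98168 ≈ 3.2310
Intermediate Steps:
q = 95/2 (q = (½)*95 = 95/2 ≈ 47.500)
z(G, R) = 13/5 (z(G, R) = -7/5 + 4 = 13/5)
V(B) = -192/5 (V(B) = (13/5 - 42) + 1 = -197/5 + 1 = -192/5)
x(W) = (76 + W)*(95/2 + W) (x(W) = (76 + W)*(W + 95/2) = (76 + W)*(95/2 + W))
l = 78057 (l = 3610 + 218² + (247/2)*218 = 3610 + 47524 + 26923 = 78057)
(-14620 + l)/(19672 + V(93)) = (-14620 + 78057)/(19672 - 192/5) = 63437/(98168/5) = 63437*(5/98168) = 317185/98168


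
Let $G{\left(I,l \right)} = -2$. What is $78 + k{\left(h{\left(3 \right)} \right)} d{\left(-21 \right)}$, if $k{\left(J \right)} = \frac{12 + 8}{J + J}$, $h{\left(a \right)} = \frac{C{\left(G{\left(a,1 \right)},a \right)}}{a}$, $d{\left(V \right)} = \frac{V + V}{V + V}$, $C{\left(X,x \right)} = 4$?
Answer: $\frac{171}{2} \approx 85.5$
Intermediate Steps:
$d{\left(V \right)} = 1$ ($d{\left(V \right)} = \frac{2 V}{2 V} = 2 V \frac{1}{2 V} = 1$)
$h{\left(a \right)} = \frac{4}{a}$
$k{\left(J \right)} = \frac{10}{J}$ ($k{\left(J \right)} = \frac{20}{2 J} = 20 \frac{1}{2 J} = \frac{10}{J}$)
$78 + k{\left(h{\left(3 \right)} \right)} d{\left(-21 \right)} = 78 + \frac{10}{4 \cdot \frac{1}{3}} \cdot 1 = 78 + \frac{10}{\frac{4}{3}} \cdot 1 = 78 + 10 \cdot \frac{3}{4} \cdot 1 = 78 + \frac{15}{2} \cdot 1 = 78 + \frac{15}{2} = \frac{171}{2}$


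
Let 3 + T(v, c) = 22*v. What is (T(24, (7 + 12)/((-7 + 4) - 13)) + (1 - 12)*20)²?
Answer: 93025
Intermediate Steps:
T(v, c) = -3 + 22*v
(T(24, (7 + 12)/((-7 + 4) - 13)) + (1 - 12)*20)² = ((-3 + 22*24) + (1 - 12)*20)² = ((-3 + 528) - 11*20)² = (525 - 220)² = 305² = 93025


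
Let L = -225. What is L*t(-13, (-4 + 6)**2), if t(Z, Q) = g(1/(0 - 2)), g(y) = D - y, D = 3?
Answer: -1575/2 ≈ -787.50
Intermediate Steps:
g(y) = 3 - y
t(Z, Q) = 7/2 (t(Z, Q) = 3 - 1/(0 - 2) = 3 - 1/(-2) = 3 - 1*(-1/2) = 3 + 1/2 = 7/2)
L*t(-13, (-4 + 6)**2) = -225*7/2 = -1575/2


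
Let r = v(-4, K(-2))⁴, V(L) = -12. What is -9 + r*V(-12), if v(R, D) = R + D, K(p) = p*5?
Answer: -461001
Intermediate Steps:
K(p) = 5*p
v(R, D) = D + R
r = 38416 (r = (5*(-2) - 4)⁴ = (-10 - 4)⁴ = (-14)⁴ = 38416)
-9 + r*V(-12) = -9 + 38416*(-12) = -9 - 460992 = -461001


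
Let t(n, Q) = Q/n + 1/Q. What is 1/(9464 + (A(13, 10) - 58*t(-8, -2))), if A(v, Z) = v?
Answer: 2/18983 ≈ 0.00010536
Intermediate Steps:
t(n, Q) = 1/Q + Q/n (t(n, Q) = Q/n + 1/Q = 1/Q + Q/n)
1/(9464 + (A(13, 10) - 58*t(-8, -2))) = 1/(9464 + (13 - 58*(1/(-2) - 2/(-8)))) = 1/(9464 + (13 - 58*(-1/2 - 2*(-1/8)))) = 1/(9464 + (13 - 58*(-1/2 + 1/4))) = 1/(9464 + (13 - 58*(-1/4))) = 1/(9464 + (13 + 29/2)) = 1/(9464 + 55/2) = 1/(18983/2) = 2/18983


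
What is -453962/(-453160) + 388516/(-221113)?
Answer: -922963547/1221945940 ≈ -0.75532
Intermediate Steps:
-453962/(-453160) + 388516/(-221113) = -453962*(-1/453160) + 388516*(-1/221113) = 226981/226580 - 9476/5393 = -922963547/1221945940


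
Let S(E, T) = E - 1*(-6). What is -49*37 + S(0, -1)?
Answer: -1807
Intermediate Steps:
S(E, T) = 6 + E (S(E, T) = E + 6 = 6 + E)
-49*37 + S(0, -1) = -49*37 + (6 + 0) = -1813 + 6 = -1807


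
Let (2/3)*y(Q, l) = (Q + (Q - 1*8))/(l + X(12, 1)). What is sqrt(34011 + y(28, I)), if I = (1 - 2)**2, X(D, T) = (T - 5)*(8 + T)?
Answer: 3*sqrt(4628995)/35 ≈ 184.42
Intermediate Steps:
X(D, T) = (-5 + T)*(8 + T)
I = 1 (I = (-1)**2 = 1)
y(Q, l) = 3*(-8 + 2*Q)/(2*(-36 + l)) (y(Q, l) = 3*((Q + (Q - 1*8))/(l + (-40 + 1**2 + 3*1)))/2 = 3*((Q + (Q - 8))/(l + (-40 + 1 + 3)))/2 = 3*((Q + (-8 + Q))/(l - 36))/2 = 3*((-8 + 2*Q)/(-36 + l))/2 = 3*(-8 + 2*Q)/(2*(-36 + l)))
sqrt(34011 + y(28, I)) = sqrt(34011 + 3*(-4 + 28)/(-36 + 1)) = sqrt(34011 + 3*24/(-35)) = sqrt(34011 + 3*(-1/35)*24) = sqrt(34011 - 72/35) = sqrt(1190313/35) = 3*sqrt(4628995)/35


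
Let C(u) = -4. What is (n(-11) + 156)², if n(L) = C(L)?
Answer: 23104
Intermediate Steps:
n(L) = -4
(n(-11) + 156)² = (-4 + 156)² = 152² = 23104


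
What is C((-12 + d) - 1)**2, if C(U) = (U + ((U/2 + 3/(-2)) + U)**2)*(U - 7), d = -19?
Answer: 142315299009/16 ≈ 8.8947e+9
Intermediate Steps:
C(U) = (-7 + U)*(U + (-3/2 + 3*U/2)**2) (C(U) = (U + ((U*(1/2) + 3*(-1/2)) + U)**2)*(-7 + U) = (U + ((U/2 - 3/2) + U)**2)*(-7 + U) = (U + ((-3/2 + U/2) + U)**2)*(-7 + U) = (U + (-3/2 + 3*U/2)**2)*(-7 + U) = (-7 + U)*(U + (-3/2 + 3*U/2)**2))
C((-12 + d) - 1)**2 = (-63/4 - 77*((-12 - 19) - 1)**2/4 + 9*((-12 - 19) - 1)**3/4 + 107*((-12 - 19) - 1)/4)**2 = (-63/4 - 77*(-31 - 1)**2/4 + 9*(-31 - 1)**3/4 + 107*(-31 - 1)/4)**2 = (-63/4 - 77/4*(-32)**2 + (9/4)*(-32)**3 + (107/4)*(-32))**2 = (-63/4 - 77/4*1024 + (9/4)*(-32768) - 856)**2 = (-63/4 - 19712 - 73728 - 856)**2 = (-377247/4)**2 = 142315299009/16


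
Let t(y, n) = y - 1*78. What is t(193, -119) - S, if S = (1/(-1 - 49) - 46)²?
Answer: -5007101/2500 ≈ -2002.8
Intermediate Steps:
t(y, n) = -78 + y (t(y, n) = y - 78 = -78 + y)
S = 5294601/2500 (S = (1/(-50) - 46)² = (-1/50 - 46)² = (-2301/50)² = 5294601/2500 ≈ 2117.8)
t(193, -119) - S = (-78 + 193) - 1*5294601/2500 = 115 - 5294601/2500 = -5007101/2500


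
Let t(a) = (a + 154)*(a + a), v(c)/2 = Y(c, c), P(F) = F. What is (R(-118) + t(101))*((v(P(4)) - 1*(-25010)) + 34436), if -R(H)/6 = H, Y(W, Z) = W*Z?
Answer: 3105822204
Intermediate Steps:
R(H) = -6*H
v(c) = 2*c**2 (v(c) = 2*(c*c) = 2*c**2)
t(a) = 2*a*(154 + a) (t(a) = (154 + a)*(2*a) = 2*a*(154 + a))
(R(-118) + t(101))*((v(P(4)) - 1*(-25010)) + 34436) = (-6*(-118) + 2*101*(154 + 101))*((2*4**2 - 1*(-25010)) + 34436) = (708 + 2*101*255)*((2*16 + 25010) + 34436) = (708 + 51510)*((32 + 25010) + 34436) = 52218*(25042 + 34436) = 52218*59478 = 3105822204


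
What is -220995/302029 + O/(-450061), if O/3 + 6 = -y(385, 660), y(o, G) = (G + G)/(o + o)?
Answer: -99454240881/135931473769 ≈ -0.73165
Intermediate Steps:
y(o, G) = G/o (y(o, G) = (2*G)/((2*o)) = (2*G)*(1/(2*o)) = G/o)
O = -162/7 (O = -18 + 3*(-660/385) = -18 + 3*(-1*12/7) = -18 + 3*(-12/7) = -18 - 36/7 = -162/7 ≈ -23.143)
-220995/302029 + O/(-450061) = -220995/302029 - 162/7/(-450061) = -220995*1/302029 - 162/7*(-1/450061) = -220995/302029 + 162/3150427 = -99454240881/135931473769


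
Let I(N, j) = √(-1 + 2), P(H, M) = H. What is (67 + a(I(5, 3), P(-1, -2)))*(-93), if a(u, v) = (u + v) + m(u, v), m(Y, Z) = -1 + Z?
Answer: -6045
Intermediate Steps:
I(N, j) = 1 (I(N, j) = √1 = 1)
a(u, v) = -1 + u + 2*v (a(u, v) = (u + v) + (-1 + v) = -1 + u + 2*v)
(67 + a(I(5, 3), P(-1, -2)))*(-93) = (67 + (-1 + 1 + 2*(-1)))*(-93) = (67 + (-1 + 1 - 2))*(-93) = (67 - 2)*(-93) = 65*(-93) = -6045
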